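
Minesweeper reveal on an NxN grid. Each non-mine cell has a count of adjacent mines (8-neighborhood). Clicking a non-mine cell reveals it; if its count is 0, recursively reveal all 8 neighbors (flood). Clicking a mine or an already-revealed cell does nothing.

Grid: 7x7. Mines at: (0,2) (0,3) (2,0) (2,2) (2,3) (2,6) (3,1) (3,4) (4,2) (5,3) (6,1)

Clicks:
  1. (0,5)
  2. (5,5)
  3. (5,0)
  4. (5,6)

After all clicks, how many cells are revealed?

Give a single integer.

Click 1 (0,5) count=0: revealed 6 new [(0,4) (0,5) (0,6) (1,4) (1,5) (1,6)] -> total=6
Click 2 (5,5) count=0: revealed 11 new [(3,5) (3,6) (4,4) (4,5) (4,6) (5,4) (5,5) (5,6) (6,4) (6,5) (6,6)] -> total=17
Click 3 (5,0) count=1: revealed 1 new [(5,0)] -> total=18
Click 4 (5,6) count=0: revealed 0 new [(none)] -> total=18

Answer: 18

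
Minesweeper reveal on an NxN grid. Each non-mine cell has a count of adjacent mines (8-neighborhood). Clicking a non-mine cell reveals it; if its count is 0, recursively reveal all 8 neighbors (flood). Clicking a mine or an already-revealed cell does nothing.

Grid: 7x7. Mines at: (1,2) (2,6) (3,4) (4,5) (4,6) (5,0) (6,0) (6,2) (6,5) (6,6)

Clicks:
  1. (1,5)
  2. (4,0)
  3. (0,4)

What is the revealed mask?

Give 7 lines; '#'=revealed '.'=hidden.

Click 1 (1,5) count=1: revealed 1 new [(1,5)] -> total=1
Click 2 (4,0) count=1: revealed 1 new [(4,0)] -> total=2
Click 3 (0,4) count=0: revealed 10 new [(0,3) (0,4) (0,5) (0,6) (1,3) (1,4) (1,6) (2,3) (2,4) (2,5)] -> total=12

Answer: ...####
...####
...###.
.......
#......
.......
.......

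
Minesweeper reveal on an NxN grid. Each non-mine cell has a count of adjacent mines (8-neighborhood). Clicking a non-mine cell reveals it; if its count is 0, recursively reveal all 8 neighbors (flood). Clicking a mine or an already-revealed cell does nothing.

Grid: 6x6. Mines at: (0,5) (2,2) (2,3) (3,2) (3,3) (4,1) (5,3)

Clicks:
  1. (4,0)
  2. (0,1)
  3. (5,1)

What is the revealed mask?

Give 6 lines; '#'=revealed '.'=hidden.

Click 1 (4,0) count=1: revealed 1 new [(4,0)] -> total=1
Click 2 (0,1) count=0: revealed 14 new [(0,0) (0,1) (0,2) (0,3) (0,4) (1,0) (1,1) (1,2) (1,3) (1,4) (2,0) (2,1) (3,0) (3,1)] -> total=15
Click 3 (5,1) count=1: revealed 1 new [(5,1)] -> total=16

Answer: #####.
#####.
##....
##....
#.....
.#....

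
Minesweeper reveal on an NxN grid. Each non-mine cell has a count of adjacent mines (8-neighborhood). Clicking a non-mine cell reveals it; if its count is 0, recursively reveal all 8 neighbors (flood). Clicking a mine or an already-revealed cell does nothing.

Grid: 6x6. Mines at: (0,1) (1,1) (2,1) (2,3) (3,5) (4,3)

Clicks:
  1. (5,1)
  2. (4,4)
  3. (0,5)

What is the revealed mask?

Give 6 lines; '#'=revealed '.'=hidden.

Answer: ..####
..####
....##
###...
###.#.
###...

Derivation:
Click 1 (5,1) count=0: revealed 9 new [(3,0) (3,1) (3,2) (4,0) (4,1) (4,2) (5,0) (5,1) (5,2)] -> total=9
Click 2 (4,4) count=2: revealed 1 new [(4,4)] -> total=10
Click 3 (0,5) count=0: revealed 10 new [(0,2) (0,3) (0,4) (0,5) (1,2) (1,3) (1,4) (1,5) (2,4) (2,5)] -> total=20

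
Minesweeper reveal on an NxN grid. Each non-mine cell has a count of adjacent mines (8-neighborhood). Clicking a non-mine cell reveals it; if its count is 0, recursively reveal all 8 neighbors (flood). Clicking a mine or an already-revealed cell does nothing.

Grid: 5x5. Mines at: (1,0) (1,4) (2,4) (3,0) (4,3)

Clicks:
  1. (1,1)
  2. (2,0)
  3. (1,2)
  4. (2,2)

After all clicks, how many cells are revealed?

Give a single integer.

Click 1 (1,1) count=1: revealed 1 new [(1,1)] -> total=1
Click 2 (2,0) count=2: revealed 1 new [(2,0)] -> total=2
Click 3 (1,2) count=0: revealed 11 new [(0,1) (0,2) (0,3) (1,2) (1,3) (2,1) (2,2) (2,3) (3,1) (3,2) (3,3)] -> total=13
Click 4 (2,2) count=0: revealed 0 new [(none)] -> total=13

Answer: 13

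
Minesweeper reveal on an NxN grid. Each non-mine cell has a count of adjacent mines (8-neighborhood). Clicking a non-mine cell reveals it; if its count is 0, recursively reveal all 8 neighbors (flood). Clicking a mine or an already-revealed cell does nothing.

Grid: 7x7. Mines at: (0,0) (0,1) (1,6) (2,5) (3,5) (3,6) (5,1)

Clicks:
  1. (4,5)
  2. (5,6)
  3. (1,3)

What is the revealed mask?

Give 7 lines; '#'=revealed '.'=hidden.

Click 1 (4,5) count=2: revealed 1 new [(4,5)] -> total=1
Click 2 (5,6) count=0: revealed 36 new [(0,2) (0,3) (0,4) (0,5) (1,0) (1,1) (1,2) (1,3) (1,4) (1,5) (2,0) (2,1) (2,2) (2,3) (2,4) (3,0) (3,1) (3,2) (3,3) (3,4) (4,0) (4,1) (4,2) (4,3) (4,4) (4,6) (5,2) (5,3) (5,4) (5,5) (5,6) (6,2) (6,3) (6,4) (6,5) (6,6)] -> total=37
Click 3 (1,3) count=0: revealed 0 new [(none)] -> total=37

Answer: ..####.
######.
#####..
#####..
#######
..#####
..#####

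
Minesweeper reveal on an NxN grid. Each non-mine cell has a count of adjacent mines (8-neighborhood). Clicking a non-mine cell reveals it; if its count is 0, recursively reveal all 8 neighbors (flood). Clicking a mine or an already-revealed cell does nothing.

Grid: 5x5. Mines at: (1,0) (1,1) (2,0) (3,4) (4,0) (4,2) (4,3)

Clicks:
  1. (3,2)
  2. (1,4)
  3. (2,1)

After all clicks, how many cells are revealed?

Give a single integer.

Click 1 (3,2) count=2: revealed 1 new [(3,2)] -> total=1
Click 2 (1,4) count=0: revealed 9 new [(0,2) (0,3) (0,4) (1,2) (1,3) (1,4) (2,2) (2,3) (2,4)] -> total=10
Click 3 (2,1) count=3: revealed 1 new [(2,1)] -> total=11

Answer: 11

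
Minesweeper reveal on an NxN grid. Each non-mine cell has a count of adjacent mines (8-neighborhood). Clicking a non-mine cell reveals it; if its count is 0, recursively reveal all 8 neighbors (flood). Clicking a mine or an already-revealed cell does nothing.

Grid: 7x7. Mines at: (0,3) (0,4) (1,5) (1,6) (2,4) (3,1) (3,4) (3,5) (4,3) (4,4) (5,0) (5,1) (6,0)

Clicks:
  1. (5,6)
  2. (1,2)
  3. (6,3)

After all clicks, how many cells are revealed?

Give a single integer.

Click 1 (5,6) count=0: revealed 12 new [(4,5) (4,6) (5,2) (5,3) (5,4) (5,5) (5,6) (6,2) (6,3) (6,4) (6,5) (6,6)] -> total=12
Click 2 (1,2) count=1: revealed 1 new [(1,2)] -> total=13
Click 3 (6,3) count=0: revealed 0 new [(none)] -> total=13

Answer: 13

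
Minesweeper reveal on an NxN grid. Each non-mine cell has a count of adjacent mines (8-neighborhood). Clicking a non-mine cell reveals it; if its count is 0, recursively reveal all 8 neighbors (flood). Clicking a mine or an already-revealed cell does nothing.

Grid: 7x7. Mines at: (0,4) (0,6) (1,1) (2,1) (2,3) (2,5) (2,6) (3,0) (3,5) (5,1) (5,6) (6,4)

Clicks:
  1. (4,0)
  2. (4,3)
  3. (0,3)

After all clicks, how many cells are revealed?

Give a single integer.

Click 1 (4,0) count=2: revealed 1 new [(4,0)] -> total=1
Click 2 (4,3) count=0: revealed 9 new [(3,2) (3,3) (3,4) (4,2) (4,3) (4,4) (5,2) (5,3) (5,4)] -> total=10
Click 3 (0,3) count=1: revealed 1 new [(0,3)] -> total=11

Answer: 11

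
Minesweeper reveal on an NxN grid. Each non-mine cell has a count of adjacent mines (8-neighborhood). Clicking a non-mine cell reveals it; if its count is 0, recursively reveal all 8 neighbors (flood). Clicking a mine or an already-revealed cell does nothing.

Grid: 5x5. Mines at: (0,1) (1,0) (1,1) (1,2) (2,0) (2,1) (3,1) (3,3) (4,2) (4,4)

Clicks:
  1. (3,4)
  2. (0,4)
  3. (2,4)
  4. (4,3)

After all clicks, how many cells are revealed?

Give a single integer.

Click 1 (3,4) count=2: revealed 1 new [(3,4)] -> total=1
Click 2 (0,4) count=0: revealed 6 new [(0,3) (0,4) (1,3) (1,4) (2,3) (2,4)] -> total=7
Click 3 (2,4) count=1: revealed 0 new [(none)] -> total=7
Click 4 (4,3) count=3: revealed 1 new [(4,3)] -> total=8

Answer: 8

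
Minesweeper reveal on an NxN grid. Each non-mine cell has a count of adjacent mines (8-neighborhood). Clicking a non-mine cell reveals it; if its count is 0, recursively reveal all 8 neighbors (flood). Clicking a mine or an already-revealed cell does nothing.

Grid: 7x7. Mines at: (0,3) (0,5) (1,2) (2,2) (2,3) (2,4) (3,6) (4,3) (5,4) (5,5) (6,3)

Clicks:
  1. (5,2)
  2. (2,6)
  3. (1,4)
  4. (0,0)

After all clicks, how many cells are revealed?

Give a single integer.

Click 1 (5,2) count=2: revealed 1 new [(5,2)] -> total=1
Click 2 (2,6) count=1: revealed 1 new [(2,6)] -> total=2
Click 3 (1,4) count=4: revealed 1 new [(1,4)] -> total=3
Click 4 (0,0) count=0: revealed 17 new [(0,0) (0,1) (1,0) (1,1) (2,0) (2,1) (3,0) (3,1) (3,2) (4,0) (4,1) (4,2) (5,0) (5,1) (6,0) (6,1) (6,2)] -> total=20

Answer: 20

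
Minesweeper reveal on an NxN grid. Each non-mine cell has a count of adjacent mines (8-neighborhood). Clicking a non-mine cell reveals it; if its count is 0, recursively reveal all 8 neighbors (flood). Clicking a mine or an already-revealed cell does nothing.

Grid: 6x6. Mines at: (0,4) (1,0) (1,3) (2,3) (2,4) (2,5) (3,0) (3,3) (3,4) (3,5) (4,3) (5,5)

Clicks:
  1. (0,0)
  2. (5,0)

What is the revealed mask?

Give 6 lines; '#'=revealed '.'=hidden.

Answer: #.....
......
......
......
###...
###...

Derivation:
Click 1 (0,0) count=1: revealed 1 new [(0,0)] -> total=1
Click 2 (5,0) count=0: revealed 6 new [(4,0) (4,1) (4,2) (5,0) (5,1) (5,2)] -> total=7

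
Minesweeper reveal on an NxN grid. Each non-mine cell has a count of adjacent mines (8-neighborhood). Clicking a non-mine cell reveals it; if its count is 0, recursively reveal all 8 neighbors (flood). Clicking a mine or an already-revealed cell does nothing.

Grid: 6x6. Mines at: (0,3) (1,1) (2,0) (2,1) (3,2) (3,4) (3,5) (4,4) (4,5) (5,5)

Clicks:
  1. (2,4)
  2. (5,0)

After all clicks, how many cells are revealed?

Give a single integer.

Click 1 (2,4) count=2: revealed 1 new [(2,4)] -> total=1
Click 2 (5,0) count=0: revealed 10 new [(3,0) (3,1) (4,0) (4,1) (4,2) (4,3) (5,0) (5,1) (5,2) (5,3)] -> total=11

Answer: 11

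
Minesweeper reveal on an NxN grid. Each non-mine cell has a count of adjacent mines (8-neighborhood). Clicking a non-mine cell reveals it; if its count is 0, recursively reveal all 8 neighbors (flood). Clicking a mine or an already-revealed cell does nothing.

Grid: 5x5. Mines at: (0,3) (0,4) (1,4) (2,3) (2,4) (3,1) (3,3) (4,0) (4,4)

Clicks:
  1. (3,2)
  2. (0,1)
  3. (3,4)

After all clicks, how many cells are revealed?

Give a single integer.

Answer: 11

Derivation:
Click 1 (3,2) count=3: revealed 1 new [(3,2)] -> total=1
Click 2 (0,1) count=0: revealed 9 new [(0,0) (0,1) (0,2) (1,0) (1,1) (1,2) (2,0) (2,1) (2,2)] -> total=10
Click 3 (3,4) count=4: revealed 1 new [(3,4)] -> total=11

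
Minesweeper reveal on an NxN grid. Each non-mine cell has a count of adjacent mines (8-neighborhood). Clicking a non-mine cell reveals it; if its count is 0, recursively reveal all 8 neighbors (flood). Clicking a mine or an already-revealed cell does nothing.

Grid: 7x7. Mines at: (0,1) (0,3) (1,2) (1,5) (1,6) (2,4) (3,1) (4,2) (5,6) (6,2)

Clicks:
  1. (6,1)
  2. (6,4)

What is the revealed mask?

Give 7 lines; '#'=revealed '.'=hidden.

Answer: .......
.......
.......
...###.
...###.
...###.
.#.###.

Derivation:
Click 1 (6,1) count=1: revealed 1 new [(6,1)] -> total=1
Click 2 (6,4) count=0: revealed 12 new [(3,3) (3,4) (3,5) (4,3) (4,4) (4,5) (5,3) (5,4) (5,5) (6,3) (6,4) (6,5)] -> total=13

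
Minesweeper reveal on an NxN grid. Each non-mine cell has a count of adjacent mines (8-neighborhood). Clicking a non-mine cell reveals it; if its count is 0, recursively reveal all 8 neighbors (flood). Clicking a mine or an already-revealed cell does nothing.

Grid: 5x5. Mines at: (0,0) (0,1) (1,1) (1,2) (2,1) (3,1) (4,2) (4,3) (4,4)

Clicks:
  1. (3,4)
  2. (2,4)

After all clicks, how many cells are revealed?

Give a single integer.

Answer: 8

Derivation:
Click 1 (3,4) count=2: revealed 1 new [(3,4)] -> total=1
Click 2 (2,4) count=0: revealed 7 new [(0,3) (0,4) (1,3) (1,4) (2,3) (2,4) (3,3)] -> total=8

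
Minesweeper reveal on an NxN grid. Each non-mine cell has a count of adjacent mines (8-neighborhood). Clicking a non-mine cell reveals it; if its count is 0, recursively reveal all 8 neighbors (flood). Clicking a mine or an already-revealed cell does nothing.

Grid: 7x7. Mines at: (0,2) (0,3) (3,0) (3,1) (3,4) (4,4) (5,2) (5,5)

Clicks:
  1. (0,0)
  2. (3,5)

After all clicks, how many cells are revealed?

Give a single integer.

Click 1 (0,0) count=0: revealed 6 new [(0,0) (0,1) (1,0) (1,1) (2,0) (2,1)] -> total=6
Click 2 (3,5) count=2: revealed 1 new [(3,5)] -> total=7

Answer: 7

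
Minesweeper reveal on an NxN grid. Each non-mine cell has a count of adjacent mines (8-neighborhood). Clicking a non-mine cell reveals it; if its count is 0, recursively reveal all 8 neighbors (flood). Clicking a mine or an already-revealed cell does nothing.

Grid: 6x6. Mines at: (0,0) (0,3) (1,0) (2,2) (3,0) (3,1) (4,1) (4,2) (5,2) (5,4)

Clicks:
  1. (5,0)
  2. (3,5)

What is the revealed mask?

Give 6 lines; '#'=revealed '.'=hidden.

Click 1 (5,0) count=1: revealed 1 new [(5,0)] -> total=1
Click 2 (3,5) count=0: revealed 14 new [(0,4) (0,5) (1,3) (1,4) (1,5) (2,3) (2,4) (2,5) (3,3) (3,4) (3,5) (4,3) (4,4) (4,5)] -> total=15

Answer: ....##
...###
...###
...###
...###
#.....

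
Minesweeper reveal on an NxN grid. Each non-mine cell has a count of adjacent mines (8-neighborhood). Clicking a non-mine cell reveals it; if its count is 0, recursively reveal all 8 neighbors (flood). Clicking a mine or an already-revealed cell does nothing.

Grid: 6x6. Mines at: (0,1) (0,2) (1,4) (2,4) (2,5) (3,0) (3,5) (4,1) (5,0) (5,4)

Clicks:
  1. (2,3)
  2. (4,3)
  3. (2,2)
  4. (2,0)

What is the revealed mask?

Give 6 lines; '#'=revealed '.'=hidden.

Answer: ......
.###..
####..
.###..
...#..
......

Derivation:
Click 1 (2,3) count=2: revealed 1 new [(2,3)] -> total=1
Click 2 (4,3) count=1: revealed 1 new [(4,3)] -> total=2
Click 3 (2,2) count=0: revealed 8 new [(1,1) (1,2) (1,3) (2,1) (2,2) (3,1) (3,2) (3,3)] -> total=10
Click 4 (2,0) count=1: revealed 1 new [(2,0)] -> total=11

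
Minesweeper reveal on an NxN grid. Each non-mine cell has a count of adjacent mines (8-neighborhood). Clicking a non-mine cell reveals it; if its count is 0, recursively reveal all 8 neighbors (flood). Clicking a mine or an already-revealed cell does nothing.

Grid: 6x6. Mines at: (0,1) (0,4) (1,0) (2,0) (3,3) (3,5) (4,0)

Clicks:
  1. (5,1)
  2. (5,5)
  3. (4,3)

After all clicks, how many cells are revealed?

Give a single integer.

Answer: 10

Derivation:
Click 1 (5,1) count=1: revealed 1 new [(5,1)] -> total=1
Click 2 (5,5) count=0: revealed 9 new [(4,1) (4,2) (4,3) (4,4) (4,5) (5,2) (5,3) (5,4) (5,5)] -> total=10
Click 3 (4,3) count=1: revealed 0 new [(none)] -> total=10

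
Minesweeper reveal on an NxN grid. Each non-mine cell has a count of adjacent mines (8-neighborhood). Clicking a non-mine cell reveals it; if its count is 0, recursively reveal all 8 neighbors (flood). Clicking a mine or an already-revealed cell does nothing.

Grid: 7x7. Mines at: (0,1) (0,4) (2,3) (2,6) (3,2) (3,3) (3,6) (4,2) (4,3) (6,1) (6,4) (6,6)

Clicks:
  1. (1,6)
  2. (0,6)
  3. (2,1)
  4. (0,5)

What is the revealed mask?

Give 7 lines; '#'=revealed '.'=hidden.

Click 1 (1,6) count=1: revealed 1 new [(1,6)] -> total=1
Click 2 (0,6) count=0: revealed 3 new [(0,5) (0,6) (1,5)] -> total=4
Click 3 (2,1) count=1: revealed 1 new [(2,1)] -> total=5
Click 4 (0,5) count=1: revealed 0 new [(none)] -> total=5

Answer: .....##
.....##
.#.....
.......
.......
.......
.......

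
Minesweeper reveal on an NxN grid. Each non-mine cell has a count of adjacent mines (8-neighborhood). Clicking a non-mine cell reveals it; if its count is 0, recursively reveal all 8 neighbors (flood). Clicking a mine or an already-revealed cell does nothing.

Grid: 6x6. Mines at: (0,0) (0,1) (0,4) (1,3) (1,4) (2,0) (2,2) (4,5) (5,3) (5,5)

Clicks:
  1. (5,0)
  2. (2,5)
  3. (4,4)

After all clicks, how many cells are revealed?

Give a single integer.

Click 1 (5,0) count=0: revealed 9 new [(3,0) (3,1) (3,2) (4,0) (4,1) (4,2) (5,0) (5,1) (5,2)] -> total=9
Click 2 (2,5) count=1: revealed 1 new [(2,5)] -> total=10
Click 3 (4,4) count=3: revealed 1 new [(4,4)] -> total=11

Answer: 11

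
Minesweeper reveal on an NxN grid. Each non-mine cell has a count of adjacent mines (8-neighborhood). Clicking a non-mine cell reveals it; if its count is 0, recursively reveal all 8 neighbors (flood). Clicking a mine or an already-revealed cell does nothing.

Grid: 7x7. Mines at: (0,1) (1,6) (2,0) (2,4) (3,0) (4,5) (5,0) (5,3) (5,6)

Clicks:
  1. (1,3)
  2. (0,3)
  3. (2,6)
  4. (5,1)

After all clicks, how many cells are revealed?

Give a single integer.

Click 1 (1,3) count=1: revealed 1 new [(1,3)] -> total=1
Click 2 (0,3) count=0: revealed 7 new [(0,2) (0,3) (0,4) (0,5) (1,2) (1,4) (1,5)] -> total=8
Click 3 (2,6) count=1: revealed 1 new [(2,6)] -> total=9
Click 4 (5,1) count=1: revealed 1 new [(5,1)] -> total=10

Answer: 10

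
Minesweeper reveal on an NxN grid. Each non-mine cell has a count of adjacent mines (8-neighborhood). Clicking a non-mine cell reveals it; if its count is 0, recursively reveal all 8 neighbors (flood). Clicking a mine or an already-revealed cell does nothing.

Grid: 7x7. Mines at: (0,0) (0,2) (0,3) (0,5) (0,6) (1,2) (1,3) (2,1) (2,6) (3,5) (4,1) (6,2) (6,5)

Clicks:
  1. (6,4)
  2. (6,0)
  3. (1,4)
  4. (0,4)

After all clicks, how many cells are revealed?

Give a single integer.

Answer: 7

Derivation:
Click 1 (6,4) count=1: revealed 1 new [(6,4)] -> total=1
Click 2 (6,0) count=0: revealed 4 new [(5,0) (5,1) (6,0) (6,1)] -> total=5
Click 3 (1,4) count=3: revealed 1 new [(1,4)] -> total=6
Click 4 (0,4) count=3: revealed 1 new [(0,4)] -> total=7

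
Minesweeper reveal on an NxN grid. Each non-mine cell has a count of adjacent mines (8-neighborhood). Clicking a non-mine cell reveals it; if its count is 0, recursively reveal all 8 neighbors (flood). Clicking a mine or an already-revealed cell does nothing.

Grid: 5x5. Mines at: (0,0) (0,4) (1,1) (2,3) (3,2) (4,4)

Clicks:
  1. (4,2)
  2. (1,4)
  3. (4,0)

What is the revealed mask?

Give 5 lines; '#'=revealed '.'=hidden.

Answer: .....
....#
##...
##...
###..

Derivation:
Click 1 (4,2) count=1: revealed 1 new [(4,2)] -> total=1
Click 2 (1,4) count=2: revealed 1 new [(1,4)] -> total=2
Click 3 (4,0) count=0: revealed 6 new [(2,0) (2,1) (3,0) (3,1) (4,0) (4,1)] -> total=8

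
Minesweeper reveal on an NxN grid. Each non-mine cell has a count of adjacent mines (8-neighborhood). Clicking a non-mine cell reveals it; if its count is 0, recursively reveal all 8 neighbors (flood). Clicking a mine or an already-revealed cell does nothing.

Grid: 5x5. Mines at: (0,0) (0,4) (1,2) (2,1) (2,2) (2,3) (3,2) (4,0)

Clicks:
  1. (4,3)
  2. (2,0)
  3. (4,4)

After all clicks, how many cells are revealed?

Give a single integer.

Answer: 5

Derivation:
Click 1 (4,3) count=1: revealed 1 new [(4,3)] -> total=1
Click 2 (2,0) count=1: revealed 1 new [(2,0)] -> total=2
Click 3 (4,4) count=0: revealed 3 new [(3,3) (3,4) (4,4)] -> total=5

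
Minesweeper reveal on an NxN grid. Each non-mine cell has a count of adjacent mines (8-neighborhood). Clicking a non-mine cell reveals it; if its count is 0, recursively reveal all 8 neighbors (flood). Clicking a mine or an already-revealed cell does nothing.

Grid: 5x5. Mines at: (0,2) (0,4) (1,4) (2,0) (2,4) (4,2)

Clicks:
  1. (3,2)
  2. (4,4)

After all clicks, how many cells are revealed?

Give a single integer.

Click 1 (3,2) count=1: revealed 1 new [(3,2)] -> total=1
Click 2 (4,4) count=0: revealed 4 new [(3,3) (3,4) (4,3) (4,4)] -> total=5

Answer: 5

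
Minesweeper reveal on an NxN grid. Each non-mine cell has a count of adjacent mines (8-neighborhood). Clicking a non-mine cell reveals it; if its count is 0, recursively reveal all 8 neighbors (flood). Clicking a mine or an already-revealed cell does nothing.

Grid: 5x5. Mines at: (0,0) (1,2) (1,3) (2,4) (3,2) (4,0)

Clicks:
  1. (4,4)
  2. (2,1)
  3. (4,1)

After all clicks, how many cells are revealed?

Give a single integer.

Answer: 6

Derivation:
Click 1 (4,4) count=0: revealed 4 new [(3,3) (3,4) (4,3) (4,4)] -> total=4
Click 2 (2,1) count=2: revealed 1 new [(2,1)] -> total=5
Click 3 (4,1) count=2: revealed 1 new [(4,1)] -> total=6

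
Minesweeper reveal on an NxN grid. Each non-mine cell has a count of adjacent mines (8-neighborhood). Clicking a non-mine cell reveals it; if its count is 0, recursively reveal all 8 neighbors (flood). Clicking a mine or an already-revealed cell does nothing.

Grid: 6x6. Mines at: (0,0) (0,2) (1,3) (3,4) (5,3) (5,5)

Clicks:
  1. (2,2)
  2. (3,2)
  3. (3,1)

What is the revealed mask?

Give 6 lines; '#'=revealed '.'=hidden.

Answer: ......
###...
####..
####..
####..
###...

Derivation:
Click 1 (2,2) count=1: revealed 1 new [(2,2)] -> total=1
Click 2 (3,2) count=0: revealed 17 new [(1,0) (1,1) (1,2) (2,0) (2,1) (2,3) (3,0) (3,1) (3,2) (3,3) (4,0) (4,1) (4,2) (4,3) (5,0) (5,1) (5,2)] -> total=18
Click 3 (3,1) count=0: revealed 0 new [(none)] -> total=18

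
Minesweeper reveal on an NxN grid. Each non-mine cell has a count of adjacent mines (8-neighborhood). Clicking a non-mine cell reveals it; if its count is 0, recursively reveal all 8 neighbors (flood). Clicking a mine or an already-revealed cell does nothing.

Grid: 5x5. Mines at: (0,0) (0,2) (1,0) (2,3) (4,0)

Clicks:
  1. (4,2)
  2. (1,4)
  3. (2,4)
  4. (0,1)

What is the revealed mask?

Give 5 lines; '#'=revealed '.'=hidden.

Click 1 (4,2) count=0: revealed 8 new [(3,1) (3,2) (3,3) (3,4) (4,1) (4,2) (4,3) (4,4)] -> total=8
Click 2 (1,4) count=1: revealed 1 new [(1,4)] -> total=9
Click 3 (2,4) count=1: revealed 1 new [(2,4)] -> total=10
Click 4 (0,1) count=3: revealed 1 new [(0,1)] -> total=11

Answer: .#...
....#
....#
.####
.####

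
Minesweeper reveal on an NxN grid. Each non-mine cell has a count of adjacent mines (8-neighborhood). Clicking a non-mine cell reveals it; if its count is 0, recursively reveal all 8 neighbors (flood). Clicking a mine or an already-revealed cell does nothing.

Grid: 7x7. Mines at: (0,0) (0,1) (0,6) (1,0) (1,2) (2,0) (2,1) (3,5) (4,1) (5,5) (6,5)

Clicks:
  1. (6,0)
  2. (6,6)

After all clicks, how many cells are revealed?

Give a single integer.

Click 1 (6,0) count=0: revealed 19 new [(2,2) (2,3) (2,4) (3,2) (3,3) (3,4) (4,2) (4,3) (4,4) (5,0) (5,1) (5,2) (5,3) (5,4) (6,0) (6,1) (6,2) (6,3) (6,4)] -> total=19
Click 2 (6,6) count=2: revealed 1 new [(6,6)] -> total=20

Answer: 20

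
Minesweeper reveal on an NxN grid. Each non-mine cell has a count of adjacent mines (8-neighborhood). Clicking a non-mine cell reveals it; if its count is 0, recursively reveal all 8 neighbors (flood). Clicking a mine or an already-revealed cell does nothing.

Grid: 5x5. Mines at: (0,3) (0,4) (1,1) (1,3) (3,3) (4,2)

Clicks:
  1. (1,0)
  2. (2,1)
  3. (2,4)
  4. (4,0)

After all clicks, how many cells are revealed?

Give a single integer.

Click 1 (1,0) count=1: revealed 1 new [(1,0)] -> total=1
Click 2 (2,1) count=1: revealed 1 new [(2,1)] -> total=2
Click 3 (2,4) count=2: revealed 1 new [(2,4)] -> total=3
Click 4 (4,0) count=0: revealed 5 new [(2,0) (3,0) (3,1) (4,0) (4,1)] -> total=8

Answer: 8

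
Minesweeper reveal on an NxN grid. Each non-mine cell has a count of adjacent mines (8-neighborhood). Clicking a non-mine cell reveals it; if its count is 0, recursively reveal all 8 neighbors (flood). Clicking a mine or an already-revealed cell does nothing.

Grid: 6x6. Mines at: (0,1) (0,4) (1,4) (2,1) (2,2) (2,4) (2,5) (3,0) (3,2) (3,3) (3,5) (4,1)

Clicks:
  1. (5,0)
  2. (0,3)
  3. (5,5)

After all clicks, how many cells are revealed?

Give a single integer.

Click 1 (5,0) count=1: revealed 1 new [(5,0)] -> total=1
Click 2 (0,3) count=2: revealed 1 new [(0,3)] -> total=2
Click 3 (5,5) count=0: revealed 8 new [(4,2) (4,3) (4,4) (4,5) (5,2) (5,3) (5,4) (5,5)] -> total=10

Answer: 10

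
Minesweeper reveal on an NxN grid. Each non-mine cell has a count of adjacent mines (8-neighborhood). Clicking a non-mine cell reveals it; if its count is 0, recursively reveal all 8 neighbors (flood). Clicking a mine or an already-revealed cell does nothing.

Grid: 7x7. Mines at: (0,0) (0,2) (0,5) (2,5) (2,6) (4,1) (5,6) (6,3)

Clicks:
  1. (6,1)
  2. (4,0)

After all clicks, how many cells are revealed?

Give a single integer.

Answer: 7

Derivation:
Click 1 (6,1) count=0: revealed 6 new [(5,0) (5,1) (5,2) (6,0) (6,1) (6,2)] -> total=6
Click 2 (4,0) count=1: revealed 1 new [(4,0)] -> total=7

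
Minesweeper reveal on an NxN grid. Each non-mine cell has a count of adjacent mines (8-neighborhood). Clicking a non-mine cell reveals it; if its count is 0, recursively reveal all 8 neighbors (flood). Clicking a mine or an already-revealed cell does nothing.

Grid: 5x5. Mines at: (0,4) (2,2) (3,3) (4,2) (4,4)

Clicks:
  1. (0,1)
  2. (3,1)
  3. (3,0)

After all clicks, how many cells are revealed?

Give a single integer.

Click 1 (0,1) count=0: revealed 14 new [(0,0) (0,1) (0,2) (0,3) (1,0) (1,1) (1,2) (1,3) (2,0) (2,1) (3,0) (3,1) (4,0) (4,1)] -> total=14
Click 2 (3,1) count=2: revealed 0 new [(none)] -> total=14
Click 3 (3,0) count=0: revealed 0 new [(none)] -> total=14

Answer: 14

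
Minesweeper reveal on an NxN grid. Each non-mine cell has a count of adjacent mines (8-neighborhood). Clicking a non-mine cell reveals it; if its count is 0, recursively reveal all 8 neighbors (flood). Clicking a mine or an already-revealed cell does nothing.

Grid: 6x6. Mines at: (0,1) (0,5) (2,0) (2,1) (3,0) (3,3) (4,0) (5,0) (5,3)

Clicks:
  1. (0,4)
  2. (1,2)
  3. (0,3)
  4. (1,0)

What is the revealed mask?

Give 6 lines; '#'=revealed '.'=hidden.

Answer: ..###.
#.###.
..###.
......
......
......

Derivation:
Click 1 (0,4) count=1: revealed 1 new [(0,4)] -> total=1
Click 2 (1,2) count=2: revealed 1 new [(1,2)] -> total=2
Click 3 (0,3) count=0: revealed 7 new [(0,2) (0,3) (1,3) (1,4) (2,2) (2,3) (2,4)] -> total=9
Click 4 (1,0) count=3: revealed 1 new [(1,0)] -> total=10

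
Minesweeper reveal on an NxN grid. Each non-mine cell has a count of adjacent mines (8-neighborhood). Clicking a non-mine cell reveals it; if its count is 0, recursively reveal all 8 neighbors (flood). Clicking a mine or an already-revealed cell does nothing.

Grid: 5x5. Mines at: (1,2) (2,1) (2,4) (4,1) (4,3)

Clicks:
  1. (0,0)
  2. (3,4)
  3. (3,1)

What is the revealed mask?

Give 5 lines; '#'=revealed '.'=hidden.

Answer: ##...
##...
.....
.#..#
.....

Derivation:
Click 1 (0,0) count=0: revealed 4 new [(0,0) (0,1) (1,0) (1,1)] -> total=4
Click 2 (3,4) count=2: revealed 1 new [(3,4)] -> total=5
Click 3 (3,1) count=2: revealed 1 new [(3,1)] -> total=6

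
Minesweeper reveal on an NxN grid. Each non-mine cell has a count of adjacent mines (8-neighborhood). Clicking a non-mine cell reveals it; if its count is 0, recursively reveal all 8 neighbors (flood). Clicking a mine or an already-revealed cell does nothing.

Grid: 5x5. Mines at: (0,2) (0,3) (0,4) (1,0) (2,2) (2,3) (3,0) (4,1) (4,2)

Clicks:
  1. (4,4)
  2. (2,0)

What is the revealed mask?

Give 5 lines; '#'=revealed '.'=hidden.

Answer: .....
.....
#....
...##
...##

Derivation:
Click 1 (4,4) count=0: revealed 4 new [(3,3) (3,4) (4,3) (4,4)] -> total=4
Click 2 (2,0) count=2: revealed 1 new [(2,0)] -> total=5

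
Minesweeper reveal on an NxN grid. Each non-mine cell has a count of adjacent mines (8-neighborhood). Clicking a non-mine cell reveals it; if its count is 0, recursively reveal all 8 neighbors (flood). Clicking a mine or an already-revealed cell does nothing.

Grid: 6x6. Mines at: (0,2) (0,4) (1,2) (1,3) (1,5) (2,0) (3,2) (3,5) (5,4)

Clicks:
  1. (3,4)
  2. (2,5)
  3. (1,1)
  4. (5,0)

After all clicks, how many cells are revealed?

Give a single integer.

Click 1 (3,4) count=1: revealed 1 new [(3,4)] -> total=1
Click 2 (2,5) count=2: revealed 1 new [(2,5)] -> total=2
Click 3 (1,1) count=3: revealed 1 new [(1,1)] -> total=3
Click 4 (5,0) count=0: revealed 10 new [(3,0) (3,1) (4,0) (4,1) (4,2) (4,3) (5,0) (5,1) (5,2) (5,3)] -> total=13

Answer: 13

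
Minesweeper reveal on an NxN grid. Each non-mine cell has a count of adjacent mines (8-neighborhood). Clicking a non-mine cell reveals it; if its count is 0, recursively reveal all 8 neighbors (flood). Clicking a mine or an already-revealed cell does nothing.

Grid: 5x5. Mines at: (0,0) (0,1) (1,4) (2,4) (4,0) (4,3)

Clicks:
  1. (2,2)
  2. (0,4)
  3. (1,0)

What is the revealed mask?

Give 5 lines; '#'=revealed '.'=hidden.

Answer: ....#
####.
####.
####.
.....

Derivation:
Click 1 (2,2) count=0: revealed 12 new [(1,0) (1,1) (1,2) (1,3) (2,0) (2,1) (2,2) (2,3) (3,0) (3,1) (3,2) (3,3)] -> total=12
Click 2 (0,4) count=1: revealed 1 new [(0,4)] -> total=13
Click 3 (1,0) count=2: revealed 0 new [(none)] -> total=13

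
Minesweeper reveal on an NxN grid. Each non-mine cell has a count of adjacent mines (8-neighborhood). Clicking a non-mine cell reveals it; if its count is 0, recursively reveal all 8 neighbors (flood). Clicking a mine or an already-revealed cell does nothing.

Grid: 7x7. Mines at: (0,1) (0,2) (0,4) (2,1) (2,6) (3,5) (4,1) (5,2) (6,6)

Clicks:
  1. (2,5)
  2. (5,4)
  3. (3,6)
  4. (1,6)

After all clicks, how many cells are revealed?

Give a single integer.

Answer: 12

Derivation:
Click 1 (2,5) count=2: revealed 1 new [(2,5)] -> total=1
Click 2 (5,4) count=0: revealed 9 new [(4,3) (4,4) (4,5) (5,3) (5,4) (5,5) (6,3) (6,4) (6,5)] -> total=10
Click 3 (3,6) count=2: revealed 1 new [(3,6)] -> total=11
Click 4 (1,6) count=1: revealed 1 new [(1,6)] -> total=12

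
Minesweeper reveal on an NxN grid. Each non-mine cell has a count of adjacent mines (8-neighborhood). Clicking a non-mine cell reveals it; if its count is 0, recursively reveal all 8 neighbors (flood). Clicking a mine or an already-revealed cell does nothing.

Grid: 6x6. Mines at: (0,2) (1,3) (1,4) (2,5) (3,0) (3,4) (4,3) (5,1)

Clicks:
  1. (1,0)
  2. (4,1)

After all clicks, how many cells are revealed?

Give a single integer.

Answer: 7

Derivation:
Click 1 (1,0) count=0: revealed 6 new [(0,0) (0,1) (1,0) (1,1) (2,0) (2,1)] -> total=6
Click 2 (4,1) count=2: revealed 1 new [(4,1)] -> total=7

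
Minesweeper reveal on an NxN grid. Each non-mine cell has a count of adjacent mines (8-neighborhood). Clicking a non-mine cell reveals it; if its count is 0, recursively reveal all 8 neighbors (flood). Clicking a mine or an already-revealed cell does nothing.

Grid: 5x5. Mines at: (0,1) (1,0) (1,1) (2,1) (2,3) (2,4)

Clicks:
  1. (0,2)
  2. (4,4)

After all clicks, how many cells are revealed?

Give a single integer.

Click 1 (0,2) count=2: revealed 1 new [(0,2)] -> total=1
Click 2 (4,4) count=0: revealed 10 new [(3,0) (3,1) (3,2) (3,3) (3,4) (4,0) (4,1) (4,2) (4,3) (4,4)] -> total=11

Answer: 11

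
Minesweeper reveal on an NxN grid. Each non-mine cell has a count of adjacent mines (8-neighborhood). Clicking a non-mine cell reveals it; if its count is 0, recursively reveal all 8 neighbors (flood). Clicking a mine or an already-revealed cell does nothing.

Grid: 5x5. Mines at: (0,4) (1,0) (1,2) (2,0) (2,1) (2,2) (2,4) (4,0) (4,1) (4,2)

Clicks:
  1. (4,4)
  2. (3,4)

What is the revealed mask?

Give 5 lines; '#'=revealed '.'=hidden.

Answer: .....
.....
.....
...##
...##

Derivation:
Click 1 (4,4) count=0: revealed 4 new [(3,3) (3,4) (4,3) (4,4)] -> total=4
Click 2 (3,4) count=1: revealed 0 new [(none)] -> total=4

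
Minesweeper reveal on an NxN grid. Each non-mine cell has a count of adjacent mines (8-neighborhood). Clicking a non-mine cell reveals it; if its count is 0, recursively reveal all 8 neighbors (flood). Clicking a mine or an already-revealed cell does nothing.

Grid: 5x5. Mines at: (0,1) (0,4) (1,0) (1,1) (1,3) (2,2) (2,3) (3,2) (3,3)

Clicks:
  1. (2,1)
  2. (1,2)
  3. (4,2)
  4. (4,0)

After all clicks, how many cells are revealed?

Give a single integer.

Answer: 8

Derivation:
Click 1 (2,1) count=4: revealed 1 new [(2,1)] -> total=1
Click 2 (1,2) count=5: revealed 1 new [(1,2)] -> total=2
Click 3 (4,2) count=2: revealed 1 new [(4,2)] -> total=3
Click 4 (4,0) count=0: revealed 5 new [(2,0) (3,0) (3,1) (4,0) (4,1)] -> total=8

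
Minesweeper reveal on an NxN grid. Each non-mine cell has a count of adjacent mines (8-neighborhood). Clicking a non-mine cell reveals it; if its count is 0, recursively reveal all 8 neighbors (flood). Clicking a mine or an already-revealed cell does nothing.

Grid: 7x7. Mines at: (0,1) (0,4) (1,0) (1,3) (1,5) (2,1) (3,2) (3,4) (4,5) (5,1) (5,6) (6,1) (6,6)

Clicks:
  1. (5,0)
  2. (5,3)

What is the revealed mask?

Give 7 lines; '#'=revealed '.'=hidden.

Answer: .......
.......
.......
.......
..###..
#.####.
..####.

Derivation:
Click 1 (5,0) count=2: revealed 1 new [(5,0)] -> total=1
Click 2 (5,3) count=0: revealed 11 new [(4,2) (4,3) (4,4) (5,2) (5,3) (5,4) (5,5) (6,2) (6,3) (6,4) (6,5)] -> total=12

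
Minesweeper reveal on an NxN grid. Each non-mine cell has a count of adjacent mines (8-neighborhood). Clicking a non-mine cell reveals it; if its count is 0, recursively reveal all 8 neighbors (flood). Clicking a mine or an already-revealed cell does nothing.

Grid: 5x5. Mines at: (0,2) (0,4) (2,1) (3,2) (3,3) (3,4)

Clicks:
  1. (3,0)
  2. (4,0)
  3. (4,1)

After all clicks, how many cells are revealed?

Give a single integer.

Click 1 (3,0) count=1: revealed 1 new [(3,0)] -> total=1
Click 2 (4,0) count=0: revealed 3 new [(3,1) (4,0) (4,1)] -> total=4
Click 3 (4,1) count=1: revealed 0 new [(none)] -> total=4

Answer: 4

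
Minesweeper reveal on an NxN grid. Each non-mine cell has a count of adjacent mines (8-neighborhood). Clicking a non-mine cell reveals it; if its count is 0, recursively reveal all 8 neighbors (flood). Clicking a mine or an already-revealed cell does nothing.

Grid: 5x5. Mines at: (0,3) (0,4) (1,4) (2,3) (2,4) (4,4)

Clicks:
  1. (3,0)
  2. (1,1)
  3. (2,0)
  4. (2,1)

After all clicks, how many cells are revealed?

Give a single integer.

Click 1 (3,0) count=0: revealed 17 new [(0,0) (0,1) (0,2) (1,0) (1,1) (1,2) (2,0) (2,1) (2,2) (3,0) (3,1) (3,2) (3,3) (4,0) (4,1) (4,2) (4,3)] -> total=17
Click 2 (1,1) count=0: revealed 0 new [(none)] -> total=17
Click 3 (2,0) count=0: revealed 0 new [(none)] -> total=17
Click 4 (2,1) count=0: revealed 0 new [(none)] -> total=17

Answer: 17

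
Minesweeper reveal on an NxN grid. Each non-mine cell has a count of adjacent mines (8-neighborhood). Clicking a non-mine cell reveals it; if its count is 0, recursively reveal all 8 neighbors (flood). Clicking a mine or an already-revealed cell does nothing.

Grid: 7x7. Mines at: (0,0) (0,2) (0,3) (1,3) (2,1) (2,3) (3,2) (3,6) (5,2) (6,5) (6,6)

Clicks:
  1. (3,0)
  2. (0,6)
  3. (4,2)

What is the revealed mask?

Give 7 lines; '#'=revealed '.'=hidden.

Answer: ....###
....###
....###
#......
..#....
.......
.......

Derivation:
Click 1 (3,0) count=1: revealed 1 new [(3,0)] -> total=1
Click 2 (0,6) count=0: revealed 9 new [(0,4) (0,5) (0,6) (1,4) (1,5) (1,6) (2,4) (2,5) (2,6)] -> total=10
Click 3 (4,2) count=2: revealed 1 new [(4,2)] -> total=11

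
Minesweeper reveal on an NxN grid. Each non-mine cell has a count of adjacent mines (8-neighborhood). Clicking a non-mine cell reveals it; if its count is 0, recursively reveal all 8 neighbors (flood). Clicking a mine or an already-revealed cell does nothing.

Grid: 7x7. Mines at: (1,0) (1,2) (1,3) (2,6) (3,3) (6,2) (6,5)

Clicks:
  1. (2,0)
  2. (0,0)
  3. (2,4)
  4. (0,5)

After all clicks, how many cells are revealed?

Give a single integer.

Click 1 (2,0) count=1: revealed 1 new [(2,0)] -> total=1
Click 2 (0,0) count=1: revealed 1 new [(0,0)] -> total=2
Click 3 (2,4) count=2: revealed 1 new [(2,4)] -> total=3
Click 4 (0,5) count=0: revealed 6 new [(0,4) (0,5) (0,6) (1,4) (1,5) (1,6)] -> total=9

Answer: 9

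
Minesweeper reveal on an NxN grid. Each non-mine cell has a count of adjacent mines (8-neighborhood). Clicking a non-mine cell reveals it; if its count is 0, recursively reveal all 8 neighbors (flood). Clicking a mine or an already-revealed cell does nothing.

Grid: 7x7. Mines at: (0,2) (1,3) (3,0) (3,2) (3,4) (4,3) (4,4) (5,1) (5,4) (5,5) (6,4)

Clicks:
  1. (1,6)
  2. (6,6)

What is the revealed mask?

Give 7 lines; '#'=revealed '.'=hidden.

Answer: ....###
....###
....###
.....##
.....##
.......
......#

Derivation:
Click 1 (1,6) count=0: revealed 13 new [(0,4) (0,5) (0,6) (1,4) (1,5) (1,6) (2,4) (2,5) (2,6) (3,5) (3,6) (4,5) (4,6)] -> total=13
Click 2 (6,6) count=1: revealed 1 new [(6,6)] -> total=14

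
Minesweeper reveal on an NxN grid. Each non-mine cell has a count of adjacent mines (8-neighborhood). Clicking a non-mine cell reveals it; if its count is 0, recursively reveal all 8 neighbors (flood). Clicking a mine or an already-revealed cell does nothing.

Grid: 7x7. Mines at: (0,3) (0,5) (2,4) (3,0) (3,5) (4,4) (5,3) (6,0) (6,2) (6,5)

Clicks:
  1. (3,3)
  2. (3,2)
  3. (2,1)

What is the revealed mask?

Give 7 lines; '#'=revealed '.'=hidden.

Click 1 (3,3) count=2: revealed 1 new [(3,3)] -> total=1
Click 2 (3,2) count=0: revealed 16 new [(0,0) (0,1) (0,2) (1,0) (1,1) (1,2) (1,3) (2,0) (2,1) (2,2) (2,3) (3,1) (3,2) (4,1) (4,2) (4,3)] -> total=17
Click 3 (2,1) count=1: revealed 0 new [(none)] -> total=17

Answer: ###....
####...
####...
.###...
.###...
.......
.......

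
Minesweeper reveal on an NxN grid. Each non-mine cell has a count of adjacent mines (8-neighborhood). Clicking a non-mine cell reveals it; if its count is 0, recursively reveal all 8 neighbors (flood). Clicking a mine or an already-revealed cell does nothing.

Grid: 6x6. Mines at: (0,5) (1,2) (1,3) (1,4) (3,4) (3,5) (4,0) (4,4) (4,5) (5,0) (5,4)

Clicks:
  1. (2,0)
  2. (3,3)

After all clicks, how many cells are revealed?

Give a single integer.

Click 1 (2,0) count=0: revealed 8 new [(0,0) (0,1) (1,0) (1,1) (2,0) (2,1) (3,0) (3,1)] -> total=8
Click 2 (3,3) count=2: revealed 1 new [(3,3)] -> total=9

Answer: 9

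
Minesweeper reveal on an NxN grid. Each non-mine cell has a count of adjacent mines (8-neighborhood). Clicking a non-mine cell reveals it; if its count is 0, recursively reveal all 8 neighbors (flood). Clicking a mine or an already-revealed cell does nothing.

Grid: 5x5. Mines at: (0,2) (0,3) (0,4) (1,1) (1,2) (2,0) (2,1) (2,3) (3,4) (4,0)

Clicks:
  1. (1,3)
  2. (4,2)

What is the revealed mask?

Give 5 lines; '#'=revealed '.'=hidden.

Click 1 (1,3) count=5: revealed 1 new [(1,3)] -> total=1
Click 2 (4,2) count=0: revealed 6 new [(3,1) (3,2) (3,3) (4,1) (4,2) (4,3)] -> total=7

Answer: .....
...#.
.....
.###.
.###.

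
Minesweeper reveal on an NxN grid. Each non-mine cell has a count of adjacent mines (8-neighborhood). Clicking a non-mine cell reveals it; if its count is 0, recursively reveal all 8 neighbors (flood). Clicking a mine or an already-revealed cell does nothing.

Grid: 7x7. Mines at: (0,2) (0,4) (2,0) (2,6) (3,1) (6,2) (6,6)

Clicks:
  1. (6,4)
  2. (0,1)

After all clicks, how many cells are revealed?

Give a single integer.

Click 1 (6,4) count=0: revealed 26 new [(1,2) (1,3) (1,4) (1,5) (2,2) (2,3) (2,4) (2,5) (3,2) (3,3) (3,4) (3,5) (3,6) (4,2) (4,3) (4,4) (4,5) (4,6) (5,2) (5,3) (5,4) (5,5) (5,6) (6,3) (6,4) (6,5)] -> total=26
Click 2 (0,1) count=1: revealed 1 new [(0,1)] -> total=27

Answer: 27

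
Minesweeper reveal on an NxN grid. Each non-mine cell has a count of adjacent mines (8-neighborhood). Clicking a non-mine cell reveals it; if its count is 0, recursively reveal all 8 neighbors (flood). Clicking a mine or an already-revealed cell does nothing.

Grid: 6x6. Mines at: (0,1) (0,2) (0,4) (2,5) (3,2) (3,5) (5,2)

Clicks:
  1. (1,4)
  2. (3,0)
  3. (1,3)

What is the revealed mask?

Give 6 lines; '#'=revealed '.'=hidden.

Click 1 (1,4) count=2: revealed 1 new [(1,4)] -> total=1
Click 2 (3,0) count=0: revealed 10 new [(1,0) (1,1) (2,0) (2,1) (3,0) (3,1) (4,0) (4,1) (5,0) (5,1)] -> total=11
Click 3 (1,3) count=2: revealed 1 new [(1,3)] -> total=12

Answer: ......
##.##.
##....
##....
##....
##....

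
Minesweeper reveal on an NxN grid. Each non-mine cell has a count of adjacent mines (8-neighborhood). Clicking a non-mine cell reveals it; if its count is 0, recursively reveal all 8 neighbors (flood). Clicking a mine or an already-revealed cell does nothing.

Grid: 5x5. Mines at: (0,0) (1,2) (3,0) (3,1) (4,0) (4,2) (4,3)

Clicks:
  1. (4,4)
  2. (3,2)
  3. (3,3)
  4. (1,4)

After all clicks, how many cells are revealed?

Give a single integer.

Answer: 10

Derivation:
Click 1 (4,4) count=1: revealed 1 new [(4,4)] -> total=1
Click 2 (3,2) count=3: revealed 1 new [(3,2)] -> total=2
Click 3 (3,3) count=2: revealed 1 new [(3,3)] -> total=3
Click 4 (1,4) count=0: revealed 7 new [(0,3) (0,4) (1,3) (1,4) (2,3) (2,4) (3,4)] -> total=10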